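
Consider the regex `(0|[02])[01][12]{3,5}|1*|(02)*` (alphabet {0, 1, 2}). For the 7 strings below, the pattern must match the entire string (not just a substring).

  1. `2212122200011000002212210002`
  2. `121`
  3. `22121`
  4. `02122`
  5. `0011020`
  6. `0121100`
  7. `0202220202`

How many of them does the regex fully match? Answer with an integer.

0

1 → no match
2 → no match
3 → no match
4 → no match
5 → no match
6 → no match
7 → no match
Total matched: 0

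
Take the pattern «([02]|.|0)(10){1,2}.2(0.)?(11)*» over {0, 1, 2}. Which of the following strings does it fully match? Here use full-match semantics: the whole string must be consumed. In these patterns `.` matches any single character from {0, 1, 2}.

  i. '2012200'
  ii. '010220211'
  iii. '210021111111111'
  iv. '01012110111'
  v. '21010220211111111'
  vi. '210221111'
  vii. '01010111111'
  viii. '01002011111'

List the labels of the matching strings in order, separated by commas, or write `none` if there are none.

i → no match
ii → match
iii → match
iv → no match
v → match
vi → match
vii → no match
viii → match

ii, iii, v, vi, viii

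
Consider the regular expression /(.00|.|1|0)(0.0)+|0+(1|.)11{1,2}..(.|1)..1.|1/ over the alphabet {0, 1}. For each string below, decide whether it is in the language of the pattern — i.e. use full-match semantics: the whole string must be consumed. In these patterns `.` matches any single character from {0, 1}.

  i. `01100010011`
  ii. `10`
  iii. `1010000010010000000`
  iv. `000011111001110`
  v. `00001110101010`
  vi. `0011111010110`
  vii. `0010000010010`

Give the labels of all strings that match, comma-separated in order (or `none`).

iii, iv, v, vi, vii

i → no match
ii → no match
iii → match
iv → match
v → match
vi → match
vii → match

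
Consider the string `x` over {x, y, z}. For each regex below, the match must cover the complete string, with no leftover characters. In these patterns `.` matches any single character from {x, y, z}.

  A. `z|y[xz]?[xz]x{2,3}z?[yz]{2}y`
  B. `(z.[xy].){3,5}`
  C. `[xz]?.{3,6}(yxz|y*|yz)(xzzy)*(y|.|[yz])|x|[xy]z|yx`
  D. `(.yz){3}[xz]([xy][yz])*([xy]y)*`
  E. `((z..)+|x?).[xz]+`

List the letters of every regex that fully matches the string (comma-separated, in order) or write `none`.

C

A → no match
B → no match — must start with `z`
C → match
D → no match
E → no match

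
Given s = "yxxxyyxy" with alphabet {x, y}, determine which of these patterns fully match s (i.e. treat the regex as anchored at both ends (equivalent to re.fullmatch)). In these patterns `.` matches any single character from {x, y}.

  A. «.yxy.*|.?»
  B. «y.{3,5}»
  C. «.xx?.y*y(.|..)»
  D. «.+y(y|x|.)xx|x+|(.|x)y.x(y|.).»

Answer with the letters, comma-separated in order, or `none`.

C

A → no match
B → no match
C → match
D → no match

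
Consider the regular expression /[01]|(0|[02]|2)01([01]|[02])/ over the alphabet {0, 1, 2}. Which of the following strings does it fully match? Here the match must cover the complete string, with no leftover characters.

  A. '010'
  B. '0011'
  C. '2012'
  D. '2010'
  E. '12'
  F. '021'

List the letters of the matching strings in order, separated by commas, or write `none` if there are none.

B, C, D

A → no match
B → match
C → match
D → match
E → no match
F → no match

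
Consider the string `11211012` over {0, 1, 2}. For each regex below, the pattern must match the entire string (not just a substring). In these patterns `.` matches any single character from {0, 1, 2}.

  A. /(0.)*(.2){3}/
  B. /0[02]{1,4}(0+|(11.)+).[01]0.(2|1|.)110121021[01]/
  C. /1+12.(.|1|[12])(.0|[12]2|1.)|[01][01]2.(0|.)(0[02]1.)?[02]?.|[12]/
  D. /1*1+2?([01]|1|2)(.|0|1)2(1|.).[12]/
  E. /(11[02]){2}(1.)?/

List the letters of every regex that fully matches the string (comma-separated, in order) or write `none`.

E

A → no match
B → no match — must start with `0`
C → no match
D → no match
E → match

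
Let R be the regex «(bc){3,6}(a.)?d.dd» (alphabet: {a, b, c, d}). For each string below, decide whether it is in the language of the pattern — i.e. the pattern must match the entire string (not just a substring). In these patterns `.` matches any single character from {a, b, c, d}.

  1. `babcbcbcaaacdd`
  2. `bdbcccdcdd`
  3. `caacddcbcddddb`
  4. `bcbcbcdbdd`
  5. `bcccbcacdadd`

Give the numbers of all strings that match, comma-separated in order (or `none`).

1 → no match — must start with `bc`
2 → no match — must start with `bc`
3 → no match — must start with `bc`
4 → match
5 → no match

4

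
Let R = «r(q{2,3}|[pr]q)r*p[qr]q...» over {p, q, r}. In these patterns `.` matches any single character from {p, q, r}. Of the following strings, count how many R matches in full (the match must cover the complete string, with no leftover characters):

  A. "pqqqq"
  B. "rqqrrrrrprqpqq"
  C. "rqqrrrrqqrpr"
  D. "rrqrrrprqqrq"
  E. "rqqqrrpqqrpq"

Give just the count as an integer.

A → no match — must start with "r"
B → match
C → no match
D → match
E → match
Total matched: 3

3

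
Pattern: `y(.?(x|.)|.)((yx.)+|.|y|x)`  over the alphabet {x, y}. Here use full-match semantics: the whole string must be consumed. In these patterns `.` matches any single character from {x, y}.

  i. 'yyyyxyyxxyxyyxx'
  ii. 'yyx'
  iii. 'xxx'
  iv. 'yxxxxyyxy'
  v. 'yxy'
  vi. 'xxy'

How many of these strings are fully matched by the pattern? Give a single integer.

3

i → match
ii → match
iii → no match — must start with 'y'
iv → no match
v → match
vi → no match — must start with 'y'
Total matched: 3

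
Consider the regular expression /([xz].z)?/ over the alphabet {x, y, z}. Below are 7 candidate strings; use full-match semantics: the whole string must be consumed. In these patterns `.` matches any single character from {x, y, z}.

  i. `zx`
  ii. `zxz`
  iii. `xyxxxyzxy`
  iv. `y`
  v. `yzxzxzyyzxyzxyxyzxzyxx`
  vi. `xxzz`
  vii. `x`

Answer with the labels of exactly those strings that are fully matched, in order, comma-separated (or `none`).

i → no match
ii → match
iii → no match
iv → no match
v → no match
vi → no match
vii → no match

ii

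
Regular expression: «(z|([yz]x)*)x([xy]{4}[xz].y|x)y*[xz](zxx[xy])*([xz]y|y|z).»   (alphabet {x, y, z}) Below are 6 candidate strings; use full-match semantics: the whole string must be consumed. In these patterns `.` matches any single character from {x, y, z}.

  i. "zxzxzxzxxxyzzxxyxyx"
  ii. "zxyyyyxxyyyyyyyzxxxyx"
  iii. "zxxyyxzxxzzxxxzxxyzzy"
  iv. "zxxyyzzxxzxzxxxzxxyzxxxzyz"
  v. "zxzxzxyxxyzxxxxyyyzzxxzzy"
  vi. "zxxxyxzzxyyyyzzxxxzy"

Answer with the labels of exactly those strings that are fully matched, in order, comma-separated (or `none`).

i → match
ii → no match
iii → no match
iv → no match
v → no match
vi → no match

i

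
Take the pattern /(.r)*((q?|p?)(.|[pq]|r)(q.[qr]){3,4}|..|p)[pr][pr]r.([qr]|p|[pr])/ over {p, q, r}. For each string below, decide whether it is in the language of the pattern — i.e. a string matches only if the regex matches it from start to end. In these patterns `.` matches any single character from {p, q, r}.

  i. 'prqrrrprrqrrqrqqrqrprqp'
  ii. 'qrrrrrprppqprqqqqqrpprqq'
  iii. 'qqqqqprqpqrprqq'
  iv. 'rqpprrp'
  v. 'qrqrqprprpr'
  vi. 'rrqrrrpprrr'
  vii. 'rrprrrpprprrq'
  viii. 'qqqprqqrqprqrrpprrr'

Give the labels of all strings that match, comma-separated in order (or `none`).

i, ii, iii, iv, v, vi, vii, viii

i → match
ii → match
iii → match
iv. 'rqpprrp' → match
v. 'qrqrqprprpr' → match
vi. 'rrqrrrpprrr' → match
vii → match
viii → match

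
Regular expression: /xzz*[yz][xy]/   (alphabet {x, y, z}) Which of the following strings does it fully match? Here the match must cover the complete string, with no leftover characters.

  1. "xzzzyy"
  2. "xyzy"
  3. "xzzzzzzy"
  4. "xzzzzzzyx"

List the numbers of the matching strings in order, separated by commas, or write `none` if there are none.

1. "xzzzyy" → match
2. "xyzy" → no match — must start with "xz"
3. "xzzzzzzy" → match
4. "xzzzzzzyx" → match

1, 3, 4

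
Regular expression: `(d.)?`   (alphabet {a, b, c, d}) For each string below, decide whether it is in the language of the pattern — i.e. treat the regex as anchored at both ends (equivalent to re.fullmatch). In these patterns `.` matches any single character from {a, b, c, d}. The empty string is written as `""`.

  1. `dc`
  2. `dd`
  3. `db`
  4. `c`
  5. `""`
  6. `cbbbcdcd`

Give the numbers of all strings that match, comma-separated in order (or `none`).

1, 2, 3, 5

1. `dc` → match
2. `dd` → match
3. `db` → match
4. `c` → no match
5. `""` → match
6. `cbbbcdcd` → no match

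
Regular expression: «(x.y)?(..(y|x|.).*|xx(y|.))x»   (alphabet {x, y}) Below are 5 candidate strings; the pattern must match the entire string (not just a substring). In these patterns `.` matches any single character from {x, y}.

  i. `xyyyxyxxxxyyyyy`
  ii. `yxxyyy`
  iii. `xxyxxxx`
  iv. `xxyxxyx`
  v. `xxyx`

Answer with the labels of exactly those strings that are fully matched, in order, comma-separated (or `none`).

iii, iv, v

i → no match — must end with `x`
ii → no match — must end with `x`
iii → match
iv → match
v → match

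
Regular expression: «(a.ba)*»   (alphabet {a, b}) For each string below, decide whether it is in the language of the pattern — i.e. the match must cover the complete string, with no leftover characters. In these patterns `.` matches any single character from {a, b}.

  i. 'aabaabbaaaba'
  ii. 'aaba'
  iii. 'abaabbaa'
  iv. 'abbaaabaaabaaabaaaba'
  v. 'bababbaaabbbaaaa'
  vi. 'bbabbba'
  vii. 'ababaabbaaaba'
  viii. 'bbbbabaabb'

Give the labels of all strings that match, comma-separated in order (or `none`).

i. 'aabaabbaaaba' → match
ii. 'aaba' → match
iii. 'abaabbaa' → no match
iv → match
v → no match
vi. 'bbabbba' → no match
vii → no match
viii. 'bbbbabaabb' → no match

i, ii, iv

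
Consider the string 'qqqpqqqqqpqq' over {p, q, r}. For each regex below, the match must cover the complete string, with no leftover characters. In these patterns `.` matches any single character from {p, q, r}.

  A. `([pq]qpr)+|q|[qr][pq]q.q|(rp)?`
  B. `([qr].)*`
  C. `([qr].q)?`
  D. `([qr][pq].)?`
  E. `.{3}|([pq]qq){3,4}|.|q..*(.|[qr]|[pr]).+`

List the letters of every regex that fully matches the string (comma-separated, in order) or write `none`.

B, E

A → no match
B → match
C → no match
D → no match
E → match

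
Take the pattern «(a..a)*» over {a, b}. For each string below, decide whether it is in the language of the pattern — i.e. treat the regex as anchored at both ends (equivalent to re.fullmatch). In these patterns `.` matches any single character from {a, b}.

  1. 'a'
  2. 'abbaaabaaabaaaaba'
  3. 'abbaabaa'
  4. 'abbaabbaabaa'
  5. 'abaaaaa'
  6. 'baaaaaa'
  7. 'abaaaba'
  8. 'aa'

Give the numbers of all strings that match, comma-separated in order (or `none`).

3, 4

1 → no match
2 → no match
3 → match
4 → match
5 → no match
6 → no match
7 → no match
8 → no match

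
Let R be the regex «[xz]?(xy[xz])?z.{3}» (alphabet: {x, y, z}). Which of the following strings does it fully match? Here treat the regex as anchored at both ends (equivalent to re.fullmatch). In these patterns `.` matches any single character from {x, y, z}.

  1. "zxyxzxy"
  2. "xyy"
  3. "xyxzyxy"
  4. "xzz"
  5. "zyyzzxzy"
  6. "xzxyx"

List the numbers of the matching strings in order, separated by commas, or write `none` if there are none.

3, 6

1 → no match
2 → no match
3 → match
4 → no match
5 → no match
6 → match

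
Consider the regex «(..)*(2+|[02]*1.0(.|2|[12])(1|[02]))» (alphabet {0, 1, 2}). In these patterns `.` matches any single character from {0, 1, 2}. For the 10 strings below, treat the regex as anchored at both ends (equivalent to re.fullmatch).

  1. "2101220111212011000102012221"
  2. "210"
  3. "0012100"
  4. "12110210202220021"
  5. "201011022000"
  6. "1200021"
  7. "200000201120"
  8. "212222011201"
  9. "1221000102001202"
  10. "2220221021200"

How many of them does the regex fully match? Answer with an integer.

0

1 → no match
2 → no match
3 → no match
4 → no match
5 → no match
6 → no match
7 → no match
8 → no match
9 → no match
10 → no match
Total matched: 0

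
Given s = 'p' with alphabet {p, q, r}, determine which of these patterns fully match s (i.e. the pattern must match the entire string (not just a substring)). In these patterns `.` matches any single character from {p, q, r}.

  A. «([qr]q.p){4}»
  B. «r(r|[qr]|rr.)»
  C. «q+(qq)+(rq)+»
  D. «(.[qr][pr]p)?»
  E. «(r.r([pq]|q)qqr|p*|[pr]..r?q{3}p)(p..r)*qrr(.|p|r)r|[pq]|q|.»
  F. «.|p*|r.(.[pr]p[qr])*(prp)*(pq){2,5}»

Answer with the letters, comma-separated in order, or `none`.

A → no match
B → no match — must start with 'r'
C → no match — must start with 'q'
D → no match
E → match
F → match

E, F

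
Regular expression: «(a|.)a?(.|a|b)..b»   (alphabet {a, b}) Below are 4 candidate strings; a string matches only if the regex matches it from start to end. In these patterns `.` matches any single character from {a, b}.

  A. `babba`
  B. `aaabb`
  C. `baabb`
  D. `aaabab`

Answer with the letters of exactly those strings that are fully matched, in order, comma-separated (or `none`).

A → no match — must end with `b`
B → match
C → match
D → match

B, C, D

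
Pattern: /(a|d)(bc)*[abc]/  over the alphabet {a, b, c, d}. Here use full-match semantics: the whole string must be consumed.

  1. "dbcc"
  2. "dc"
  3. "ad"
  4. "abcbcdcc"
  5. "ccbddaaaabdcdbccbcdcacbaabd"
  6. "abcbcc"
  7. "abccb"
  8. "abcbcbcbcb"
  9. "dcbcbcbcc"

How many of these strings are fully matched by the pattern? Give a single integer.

1 → match
2 → match
3 → no match
4 → no match
5 → no match
6 → match
7 → no match
8 → match
9 → no match
Total matched: 4

4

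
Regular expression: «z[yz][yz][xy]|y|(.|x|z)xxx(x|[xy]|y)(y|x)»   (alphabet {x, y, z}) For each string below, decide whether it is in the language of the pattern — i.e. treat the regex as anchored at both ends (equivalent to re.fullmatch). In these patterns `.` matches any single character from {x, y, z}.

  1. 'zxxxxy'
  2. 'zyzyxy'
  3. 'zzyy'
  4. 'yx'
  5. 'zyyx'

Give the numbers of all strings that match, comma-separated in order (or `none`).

1, 3, 5

1. 'zxxxxy' → match
2. 'zyzyxy' → no match
3. 'zzyy' → match
4. 'yx' → no match
5. 'zyyx' → match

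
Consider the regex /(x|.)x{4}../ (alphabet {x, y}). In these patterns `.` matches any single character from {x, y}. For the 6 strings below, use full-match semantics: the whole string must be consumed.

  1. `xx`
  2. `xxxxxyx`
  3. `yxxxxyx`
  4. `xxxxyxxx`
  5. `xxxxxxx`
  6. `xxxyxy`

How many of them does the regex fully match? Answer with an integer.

3

1 → no match
2 → match
3 → match
4 → no match
5 → match
6 → no match
Total matched: 3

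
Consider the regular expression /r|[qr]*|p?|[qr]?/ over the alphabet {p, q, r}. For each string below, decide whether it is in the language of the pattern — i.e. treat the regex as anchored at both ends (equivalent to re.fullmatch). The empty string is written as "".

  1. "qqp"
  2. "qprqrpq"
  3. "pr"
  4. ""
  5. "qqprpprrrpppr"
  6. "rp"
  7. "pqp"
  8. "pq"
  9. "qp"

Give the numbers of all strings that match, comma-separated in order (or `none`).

4

1 → no match
2 → no match
3 → no match
4 → match
5 → no match
6 → no match
7 → no match
8 → no match
9 → no match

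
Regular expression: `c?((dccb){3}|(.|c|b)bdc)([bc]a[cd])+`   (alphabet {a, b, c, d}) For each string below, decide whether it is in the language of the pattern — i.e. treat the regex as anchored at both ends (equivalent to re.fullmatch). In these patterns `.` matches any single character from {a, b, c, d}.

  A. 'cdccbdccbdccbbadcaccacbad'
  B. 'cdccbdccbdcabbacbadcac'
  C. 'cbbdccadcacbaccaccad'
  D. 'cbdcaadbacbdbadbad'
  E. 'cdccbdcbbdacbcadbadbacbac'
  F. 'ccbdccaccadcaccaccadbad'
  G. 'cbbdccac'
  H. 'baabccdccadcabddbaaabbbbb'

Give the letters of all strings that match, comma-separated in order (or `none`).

A, C, F, G

A → match
B → no match
C → match
D → no match
E → no match
F → match
G → match
H → no match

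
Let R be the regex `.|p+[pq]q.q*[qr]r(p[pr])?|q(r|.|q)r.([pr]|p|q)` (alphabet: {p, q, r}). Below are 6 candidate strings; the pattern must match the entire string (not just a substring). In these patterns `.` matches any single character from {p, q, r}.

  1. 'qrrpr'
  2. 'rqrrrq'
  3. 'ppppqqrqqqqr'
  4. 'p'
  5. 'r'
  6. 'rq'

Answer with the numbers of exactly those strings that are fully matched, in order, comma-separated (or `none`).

1 → match
2 → no match
3 → match
4 → match
5 → match
6 → no match

1, 3, 4, 5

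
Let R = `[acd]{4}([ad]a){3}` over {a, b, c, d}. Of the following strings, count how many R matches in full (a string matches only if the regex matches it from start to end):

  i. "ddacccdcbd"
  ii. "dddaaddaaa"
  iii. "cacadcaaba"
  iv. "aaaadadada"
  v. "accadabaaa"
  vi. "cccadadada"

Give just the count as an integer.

2

i → no match — must end with "a"
ii → no match
iii → no match
iv → match
v → no match
vi → match
Total matched: 2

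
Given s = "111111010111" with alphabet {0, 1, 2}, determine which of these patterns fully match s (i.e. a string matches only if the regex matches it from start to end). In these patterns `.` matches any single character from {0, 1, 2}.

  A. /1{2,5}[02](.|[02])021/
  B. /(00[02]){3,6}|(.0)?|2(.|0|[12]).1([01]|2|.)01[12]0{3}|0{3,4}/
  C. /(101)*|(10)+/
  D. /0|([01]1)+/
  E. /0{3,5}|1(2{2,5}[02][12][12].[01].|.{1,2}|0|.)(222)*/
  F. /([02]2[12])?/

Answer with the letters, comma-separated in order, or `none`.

A → no match — must end with "021"
B → no match
C → no match
D → match
E → no match
F → no match

D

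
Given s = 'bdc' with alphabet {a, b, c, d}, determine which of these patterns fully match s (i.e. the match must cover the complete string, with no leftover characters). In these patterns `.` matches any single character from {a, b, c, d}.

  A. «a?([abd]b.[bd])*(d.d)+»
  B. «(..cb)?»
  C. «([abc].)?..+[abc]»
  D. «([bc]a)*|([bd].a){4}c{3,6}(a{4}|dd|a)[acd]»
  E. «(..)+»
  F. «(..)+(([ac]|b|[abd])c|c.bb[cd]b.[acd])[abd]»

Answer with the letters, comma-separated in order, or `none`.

A → no match — must end with 'd'
B → no match
C → match
D → no match
E → no match
F → no match

C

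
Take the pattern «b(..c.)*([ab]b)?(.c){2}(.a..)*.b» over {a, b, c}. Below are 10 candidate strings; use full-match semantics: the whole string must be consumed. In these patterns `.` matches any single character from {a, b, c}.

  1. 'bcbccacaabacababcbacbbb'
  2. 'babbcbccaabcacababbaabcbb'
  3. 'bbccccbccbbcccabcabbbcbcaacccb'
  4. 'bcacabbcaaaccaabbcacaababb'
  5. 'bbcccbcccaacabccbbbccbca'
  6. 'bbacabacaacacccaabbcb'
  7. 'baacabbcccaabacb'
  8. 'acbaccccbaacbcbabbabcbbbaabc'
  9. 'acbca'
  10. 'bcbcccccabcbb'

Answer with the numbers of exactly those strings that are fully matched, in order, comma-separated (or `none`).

1 → no match
2 → match
3 → no match
4 → no match
5 → no match — must end with 'b'
6 → no match
7 → no match
8 → no match — must start with 'b'
9. 'acbca' → no match — must start with 'b'
10 → no match

2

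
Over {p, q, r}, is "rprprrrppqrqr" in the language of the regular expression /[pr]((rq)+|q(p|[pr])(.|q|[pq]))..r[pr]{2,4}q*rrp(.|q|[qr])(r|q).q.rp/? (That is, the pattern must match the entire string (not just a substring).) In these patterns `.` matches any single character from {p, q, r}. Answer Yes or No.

No

Every match must end with "rp", but "rprprrrppqrqr" does not.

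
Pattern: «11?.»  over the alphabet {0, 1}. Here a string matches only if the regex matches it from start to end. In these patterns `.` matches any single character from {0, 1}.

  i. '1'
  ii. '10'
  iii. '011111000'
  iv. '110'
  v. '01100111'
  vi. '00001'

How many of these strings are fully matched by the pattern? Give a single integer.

i → no match
ii → match
iii → no match — must start with '1'
iv → match
v → no match — must start with '1'
vi → no match — must start with '1'
Total matched: 2

2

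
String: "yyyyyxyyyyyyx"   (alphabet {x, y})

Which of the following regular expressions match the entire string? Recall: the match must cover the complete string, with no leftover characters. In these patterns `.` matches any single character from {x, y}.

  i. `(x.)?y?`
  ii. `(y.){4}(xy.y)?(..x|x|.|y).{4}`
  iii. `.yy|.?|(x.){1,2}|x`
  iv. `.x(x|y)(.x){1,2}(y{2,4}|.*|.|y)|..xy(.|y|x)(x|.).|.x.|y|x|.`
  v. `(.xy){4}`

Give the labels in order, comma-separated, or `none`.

i → no match
ii → match
iii → no match
iv → no match
v → no match — must end with "xy"

ii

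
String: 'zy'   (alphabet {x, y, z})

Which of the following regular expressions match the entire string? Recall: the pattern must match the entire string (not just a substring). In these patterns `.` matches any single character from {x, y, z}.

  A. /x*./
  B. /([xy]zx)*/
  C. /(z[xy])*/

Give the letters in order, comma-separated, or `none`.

A → no match
B → no match
C → match

C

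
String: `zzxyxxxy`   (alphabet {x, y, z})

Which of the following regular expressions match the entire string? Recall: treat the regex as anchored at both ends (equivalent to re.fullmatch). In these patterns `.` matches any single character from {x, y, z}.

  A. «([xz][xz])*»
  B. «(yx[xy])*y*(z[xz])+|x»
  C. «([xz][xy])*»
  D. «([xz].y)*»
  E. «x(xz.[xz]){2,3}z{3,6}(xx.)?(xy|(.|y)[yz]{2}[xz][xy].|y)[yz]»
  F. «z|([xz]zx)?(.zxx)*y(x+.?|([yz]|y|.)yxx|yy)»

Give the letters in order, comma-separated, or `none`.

A → no match
B → no match
C → no match
D → no match
E → no match — must start with `xxz`
F → match

F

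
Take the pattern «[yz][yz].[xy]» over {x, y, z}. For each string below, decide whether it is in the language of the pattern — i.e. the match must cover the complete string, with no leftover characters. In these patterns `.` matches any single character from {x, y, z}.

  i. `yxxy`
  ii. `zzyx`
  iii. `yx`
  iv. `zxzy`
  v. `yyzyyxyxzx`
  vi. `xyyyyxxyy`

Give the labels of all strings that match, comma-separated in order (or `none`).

i → no match
ii → match
iii → no match
iv → no match
v → no match
vi → no match

ii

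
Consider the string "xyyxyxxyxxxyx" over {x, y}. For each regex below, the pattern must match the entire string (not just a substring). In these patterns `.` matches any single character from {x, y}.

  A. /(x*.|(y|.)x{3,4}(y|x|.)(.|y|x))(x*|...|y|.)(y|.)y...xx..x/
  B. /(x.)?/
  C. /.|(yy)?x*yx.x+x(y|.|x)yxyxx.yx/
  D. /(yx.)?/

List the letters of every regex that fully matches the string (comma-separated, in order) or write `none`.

A → match
B → no match
C → no match
D → no match

A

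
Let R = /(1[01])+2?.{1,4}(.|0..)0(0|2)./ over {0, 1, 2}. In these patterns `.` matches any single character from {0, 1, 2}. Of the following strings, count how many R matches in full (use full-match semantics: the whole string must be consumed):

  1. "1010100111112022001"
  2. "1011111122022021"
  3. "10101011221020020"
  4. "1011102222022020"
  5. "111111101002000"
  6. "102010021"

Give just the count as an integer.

5

1 → no match
2 → match
3 → match
4 → match
5 → match
6 → match
Total matched: 5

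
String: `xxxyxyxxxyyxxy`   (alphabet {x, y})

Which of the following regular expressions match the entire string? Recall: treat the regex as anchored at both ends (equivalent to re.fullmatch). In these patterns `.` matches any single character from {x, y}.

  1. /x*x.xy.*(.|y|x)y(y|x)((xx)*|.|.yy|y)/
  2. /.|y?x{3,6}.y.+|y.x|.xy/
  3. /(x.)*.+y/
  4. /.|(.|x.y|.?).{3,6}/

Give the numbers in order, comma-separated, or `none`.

1 → no match
2 → no match
3 → match
4 → no match

3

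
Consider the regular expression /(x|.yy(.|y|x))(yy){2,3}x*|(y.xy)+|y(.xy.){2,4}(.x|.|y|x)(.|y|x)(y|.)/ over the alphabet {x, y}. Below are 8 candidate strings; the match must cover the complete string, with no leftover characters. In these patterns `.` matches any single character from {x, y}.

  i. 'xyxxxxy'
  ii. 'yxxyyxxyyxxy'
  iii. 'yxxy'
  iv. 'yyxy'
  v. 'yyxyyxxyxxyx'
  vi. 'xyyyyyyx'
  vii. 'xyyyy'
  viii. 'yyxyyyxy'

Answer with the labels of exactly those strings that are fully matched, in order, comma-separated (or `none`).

i. 'xyxxxxy' → no match
ii. 'yxxyyxxyyxxy' → match
iii. 'yxxy' → match
iv. 'yyxy' → match
v. 'yyxyyxxyxxyx' → match
vi. 'xyyyyyyx' → match
vii. 'xyyyy' → match
viii. 'yyxyyyxy' → match

ii, iii, iv, v, vi, vii, viii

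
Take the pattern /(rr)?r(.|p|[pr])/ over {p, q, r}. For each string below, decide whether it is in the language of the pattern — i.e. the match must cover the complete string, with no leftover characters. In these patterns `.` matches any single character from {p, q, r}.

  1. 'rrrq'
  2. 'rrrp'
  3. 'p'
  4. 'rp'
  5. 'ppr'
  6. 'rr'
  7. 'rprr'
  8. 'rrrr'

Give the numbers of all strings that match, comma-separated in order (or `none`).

1, 2, 4, 6, 8

1 → match
2 → match
3 → no match
4 → match
5 → no match
6 → match
7 → no match
8 → match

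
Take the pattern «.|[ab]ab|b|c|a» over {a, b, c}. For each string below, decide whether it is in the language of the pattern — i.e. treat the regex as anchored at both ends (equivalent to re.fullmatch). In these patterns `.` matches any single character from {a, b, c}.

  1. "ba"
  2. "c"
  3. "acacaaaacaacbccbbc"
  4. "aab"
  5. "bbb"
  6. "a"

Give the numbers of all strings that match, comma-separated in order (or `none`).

2, 4, 6

1 → no match
2 → match
3 → no match
4 → match
5 → no match
6 → match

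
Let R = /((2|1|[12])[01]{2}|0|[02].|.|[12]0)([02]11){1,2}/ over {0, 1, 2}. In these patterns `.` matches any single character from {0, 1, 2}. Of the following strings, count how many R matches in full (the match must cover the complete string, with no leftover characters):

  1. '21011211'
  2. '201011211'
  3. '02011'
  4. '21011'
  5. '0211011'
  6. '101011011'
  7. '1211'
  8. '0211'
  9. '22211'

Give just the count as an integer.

1 → match
2 → match
3 → match
4 → match
5 → match
6 → match
7 → match
8 → match
9 → match
Total matched: 9

9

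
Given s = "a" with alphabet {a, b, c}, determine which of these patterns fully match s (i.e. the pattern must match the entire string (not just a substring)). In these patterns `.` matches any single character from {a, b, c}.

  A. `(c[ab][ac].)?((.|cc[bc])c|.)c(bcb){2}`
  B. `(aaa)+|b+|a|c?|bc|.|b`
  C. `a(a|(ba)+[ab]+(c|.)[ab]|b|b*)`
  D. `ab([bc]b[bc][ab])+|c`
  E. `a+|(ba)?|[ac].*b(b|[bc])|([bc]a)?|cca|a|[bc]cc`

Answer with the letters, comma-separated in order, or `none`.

A → no match — must end with "bcb"
B → match
C → match
D → no match
E → match

B, C, E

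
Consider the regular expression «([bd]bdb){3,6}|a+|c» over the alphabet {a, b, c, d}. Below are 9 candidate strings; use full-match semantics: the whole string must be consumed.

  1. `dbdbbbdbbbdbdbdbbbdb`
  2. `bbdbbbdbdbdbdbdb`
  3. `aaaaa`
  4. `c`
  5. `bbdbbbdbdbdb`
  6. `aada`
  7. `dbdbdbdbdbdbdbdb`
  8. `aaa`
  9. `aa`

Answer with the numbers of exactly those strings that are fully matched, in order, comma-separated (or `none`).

1 → match
2 → match
3. `aaaaa` → match
4. `c` → match
5. `bbdbbbdbdbdb` → match
6. `aada` → no match
7 → match
8. `aaa` → match
9. `aa` → match

1, 2, 3, 4, 5, 7, 8, 9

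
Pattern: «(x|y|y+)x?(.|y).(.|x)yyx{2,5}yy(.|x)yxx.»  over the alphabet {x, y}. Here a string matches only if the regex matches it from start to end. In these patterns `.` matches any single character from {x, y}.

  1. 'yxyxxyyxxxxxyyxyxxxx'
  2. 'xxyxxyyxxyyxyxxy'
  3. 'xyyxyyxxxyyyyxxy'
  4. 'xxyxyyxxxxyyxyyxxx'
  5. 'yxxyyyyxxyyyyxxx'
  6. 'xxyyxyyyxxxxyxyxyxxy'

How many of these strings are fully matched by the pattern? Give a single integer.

3

1 → no match
2 → match
3 → match
4 → no match
5 → match
6 → no match
Total matched: 3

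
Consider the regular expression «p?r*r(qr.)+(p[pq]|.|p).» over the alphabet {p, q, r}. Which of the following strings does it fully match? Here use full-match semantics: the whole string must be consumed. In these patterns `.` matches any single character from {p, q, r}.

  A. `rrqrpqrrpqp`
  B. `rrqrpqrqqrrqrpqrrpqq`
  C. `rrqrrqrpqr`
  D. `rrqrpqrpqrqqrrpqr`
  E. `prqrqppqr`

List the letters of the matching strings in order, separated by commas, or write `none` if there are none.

A → match
B → match
C → match
D → match
E → no match

A, B, C, D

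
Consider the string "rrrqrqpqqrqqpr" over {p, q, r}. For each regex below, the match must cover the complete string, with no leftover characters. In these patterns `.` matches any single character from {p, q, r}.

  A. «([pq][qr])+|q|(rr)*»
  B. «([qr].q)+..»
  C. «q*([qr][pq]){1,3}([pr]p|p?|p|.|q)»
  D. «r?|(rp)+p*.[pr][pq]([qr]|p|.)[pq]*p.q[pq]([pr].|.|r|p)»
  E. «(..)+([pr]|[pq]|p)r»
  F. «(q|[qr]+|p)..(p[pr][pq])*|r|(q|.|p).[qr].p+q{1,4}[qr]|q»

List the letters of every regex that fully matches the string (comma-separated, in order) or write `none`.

A → no match
B → no match
C → no match
D → no match
E → match
F → no match

E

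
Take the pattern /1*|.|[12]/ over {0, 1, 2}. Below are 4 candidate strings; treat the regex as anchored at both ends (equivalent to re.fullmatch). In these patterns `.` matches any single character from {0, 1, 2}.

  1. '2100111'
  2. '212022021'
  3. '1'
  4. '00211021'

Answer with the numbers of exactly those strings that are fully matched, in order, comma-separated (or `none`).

1 → no match
2 → no match
3 → match
4 → no match

3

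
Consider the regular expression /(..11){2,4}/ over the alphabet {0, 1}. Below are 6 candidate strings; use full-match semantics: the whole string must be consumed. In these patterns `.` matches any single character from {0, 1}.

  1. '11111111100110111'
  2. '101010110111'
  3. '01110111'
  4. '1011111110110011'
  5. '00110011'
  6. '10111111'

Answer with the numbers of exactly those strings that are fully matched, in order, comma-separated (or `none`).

3, 4, 5, 6

1 → no match
2 → no match
3 → match
4 → match
5 → match
6 → match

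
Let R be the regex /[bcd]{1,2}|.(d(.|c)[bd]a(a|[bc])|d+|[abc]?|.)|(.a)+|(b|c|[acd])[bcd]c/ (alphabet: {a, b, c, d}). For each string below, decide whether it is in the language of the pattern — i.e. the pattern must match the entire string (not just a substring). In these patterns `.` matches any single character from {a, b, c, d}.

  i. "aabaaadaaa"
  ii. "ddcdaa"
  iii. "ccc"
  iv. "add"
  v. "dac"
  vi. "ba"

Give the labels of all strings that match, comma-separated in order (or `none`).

i, ii, iii, iv, vi

i → match
ii → match
iii → match
iv → match
v → no match
vi → match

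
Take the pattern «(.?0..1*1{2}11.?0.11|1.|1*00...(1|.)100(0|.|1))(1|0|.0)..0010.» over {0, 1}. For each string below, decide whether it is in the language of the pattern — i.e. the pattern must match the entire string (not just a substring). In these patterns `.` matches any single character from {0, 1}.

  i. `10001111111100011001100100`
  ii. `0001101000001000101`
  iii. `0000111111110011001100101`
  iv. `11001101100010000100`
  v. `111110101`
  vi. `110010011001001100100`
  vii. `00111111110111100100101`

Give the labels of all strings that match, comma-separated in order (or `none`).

i, ii, iii, iv, vi, vii

i → match
ii → match
iii → match
iv → match
v → no match
vi → match
vii → match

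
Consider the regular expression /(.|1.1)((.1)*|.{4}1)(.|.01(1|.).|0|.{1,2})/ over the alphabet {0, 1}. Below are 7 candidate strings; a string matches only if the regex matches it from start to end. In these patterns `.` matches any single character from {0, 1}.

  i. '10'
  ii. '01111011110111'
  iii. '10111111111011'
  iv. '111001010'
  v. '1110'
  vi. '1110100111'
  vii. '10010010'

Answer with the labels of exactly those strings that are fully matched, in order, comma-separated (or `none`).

i, ii, iii, iv, v, vi

i. '10' → match
ii → match
iii → match
iv. '111001010' → match
v. '1110' → match
vi. '1110100111' → match
vii. '10010010' → no match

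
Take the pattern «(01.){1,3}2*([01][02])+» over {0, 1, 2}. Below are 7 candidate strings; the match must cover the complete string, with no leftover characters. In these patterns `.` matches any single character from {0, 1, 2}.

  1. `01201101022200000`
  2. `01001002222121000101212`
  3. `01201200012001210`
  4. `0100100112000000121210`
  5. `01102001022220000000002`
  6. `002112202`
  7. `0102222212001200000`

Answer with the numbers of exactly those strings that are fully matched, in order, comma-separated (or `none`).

1 → no match
2 → no match
3 → no match
4 → match
5 → no match
6. `002112202` → no match — must start with `01`
7 → no match

4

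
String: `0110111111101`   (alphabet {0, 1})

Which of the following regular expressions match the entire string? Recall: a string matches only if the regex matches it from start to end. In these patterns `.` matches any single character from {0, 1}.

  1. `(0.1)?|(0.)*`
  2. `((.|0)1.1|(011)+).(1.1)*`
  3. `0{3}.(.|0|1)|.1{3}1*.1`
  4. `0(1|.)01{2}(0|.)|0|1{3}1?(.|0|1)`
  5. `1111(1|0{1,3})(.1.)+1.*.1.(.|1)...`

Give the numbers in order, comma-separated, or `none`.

2

1 → no match
2 → match
3 → no match
4 → no match
5 → no match — must start with `1111`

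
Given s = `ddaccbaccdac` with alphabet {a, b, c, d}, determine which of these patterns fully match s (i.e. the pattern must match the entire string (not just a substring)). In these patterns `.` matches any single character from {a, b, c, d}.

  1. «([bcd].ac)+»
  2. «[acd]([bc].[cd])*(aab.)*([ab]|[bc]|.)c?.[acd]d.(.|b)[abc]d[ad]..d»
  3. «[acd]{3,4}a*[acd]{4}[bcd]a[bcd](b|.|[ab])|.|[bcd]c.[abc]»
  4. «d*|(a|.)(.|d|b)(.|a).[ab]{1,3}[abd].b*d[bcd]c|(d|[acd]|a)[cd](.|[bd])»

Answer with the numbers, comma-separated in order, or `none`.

1

1 → match
2 → no match — must end with `d`
3 → no match
4 → no match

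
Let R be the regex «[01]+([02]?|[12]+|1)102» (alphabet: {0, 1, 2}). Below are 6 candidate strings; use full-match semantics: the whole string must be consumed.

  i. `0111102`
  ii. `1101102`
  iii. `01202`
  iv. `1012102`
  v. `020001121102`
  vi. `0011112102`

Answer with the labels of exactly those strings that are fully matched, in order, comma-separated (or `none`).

i. `0111102` → match
ii. `1101102` → match
iii. `01202` → no match — must end with `102`
iv. `1012102` → match
v. `020001121102` → no match
vi. `0011112102` → match

i, ii, iv, vi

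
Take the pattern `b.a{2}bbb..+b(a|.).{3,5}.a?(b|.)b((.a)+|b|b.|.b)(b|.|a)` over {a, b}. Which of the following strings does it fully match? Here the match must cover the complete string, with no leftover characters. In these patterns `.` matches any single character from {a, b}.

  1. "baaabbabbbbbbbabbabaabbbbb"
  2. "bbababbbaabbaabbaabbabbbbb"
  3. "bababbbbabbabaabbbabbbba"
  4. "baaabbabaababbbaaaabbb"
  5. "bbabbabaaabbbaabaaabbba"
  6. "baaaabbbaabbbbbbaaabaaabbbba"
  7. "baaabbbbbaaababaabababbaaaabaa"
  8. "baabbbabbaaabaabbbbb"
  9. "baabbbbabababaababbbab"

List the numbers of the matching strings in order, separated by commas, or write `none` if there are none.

7

1 → no match
2 → no match
3 → no match
4 → no match
5 → no match
6 → no match
7 → match
8 → no match
9 → no match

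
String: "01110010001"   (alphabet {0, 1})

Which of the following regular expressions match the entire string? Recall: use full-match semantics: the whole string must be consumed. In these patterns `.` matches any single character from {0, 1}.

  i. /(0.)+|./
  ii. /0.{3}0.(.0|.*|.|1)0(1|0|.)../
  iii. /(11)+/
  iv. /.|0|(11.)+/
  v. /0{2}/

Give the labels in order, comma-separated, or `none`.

ii

i → no match
ii → match
iii → no match — must start with "11"
iv → no match
v → no match — must end with "0"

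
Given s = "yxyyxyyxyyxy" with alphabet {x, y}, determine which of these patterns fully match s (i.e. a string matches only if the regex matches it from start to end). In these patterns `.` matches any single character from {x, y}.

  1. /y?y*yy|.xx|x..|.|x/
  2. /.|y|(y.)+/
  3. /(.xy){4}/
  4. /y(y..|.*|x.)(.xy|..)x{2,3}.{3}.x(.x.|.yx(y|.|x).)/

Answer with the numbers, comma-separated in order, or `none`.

3

1 → no match
2 → no match
3 → match
4 → no match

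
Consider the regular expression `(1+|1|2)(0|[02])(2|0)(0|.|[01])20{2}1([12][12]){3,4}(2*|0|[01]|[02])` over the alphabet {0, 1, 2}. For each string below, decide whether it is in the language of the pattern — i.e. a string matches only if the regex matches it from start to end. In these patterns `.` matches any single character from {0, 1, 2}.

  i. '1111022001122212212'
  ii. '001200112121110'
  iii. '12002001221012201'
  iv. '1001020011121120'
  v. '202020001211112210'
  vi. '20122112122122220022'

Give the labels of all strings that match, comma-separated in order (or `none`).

i → no match
ii → no match
iii → no match
iv → no match
v → no match
vi → no match

none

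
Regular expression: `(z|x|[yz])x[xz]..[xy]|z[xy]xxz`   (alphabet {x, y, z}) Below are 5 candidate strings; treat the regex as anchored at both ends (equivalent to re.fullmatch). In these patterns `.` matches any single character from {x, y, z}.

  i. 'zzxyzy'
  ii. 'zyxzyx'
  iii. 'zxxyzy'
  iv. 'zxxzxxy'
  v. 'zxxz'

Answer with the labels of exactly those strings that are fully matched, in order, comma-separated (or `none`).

i → no match
ii → no match
iii → match
iv → no match
v → no match

iii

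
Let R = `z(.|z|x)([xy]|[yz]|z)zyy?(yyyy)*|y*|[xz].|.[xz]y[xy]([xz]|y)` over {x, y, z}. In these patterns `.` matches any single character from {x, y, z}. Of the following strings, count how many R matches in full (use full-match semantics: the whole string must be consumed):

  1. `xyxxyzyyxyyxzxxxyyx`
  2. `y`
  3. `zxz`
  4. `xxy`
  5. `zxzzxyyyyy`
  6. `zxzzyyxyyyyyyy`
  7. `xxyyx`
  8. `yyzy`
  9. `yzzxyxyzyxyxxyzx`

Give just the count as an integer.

1 → no match
2 → match
3 → no match
4 → no match
5 → no match
6 → no match
7 → match
8 → no match
9 → no match
Total matched: 2

2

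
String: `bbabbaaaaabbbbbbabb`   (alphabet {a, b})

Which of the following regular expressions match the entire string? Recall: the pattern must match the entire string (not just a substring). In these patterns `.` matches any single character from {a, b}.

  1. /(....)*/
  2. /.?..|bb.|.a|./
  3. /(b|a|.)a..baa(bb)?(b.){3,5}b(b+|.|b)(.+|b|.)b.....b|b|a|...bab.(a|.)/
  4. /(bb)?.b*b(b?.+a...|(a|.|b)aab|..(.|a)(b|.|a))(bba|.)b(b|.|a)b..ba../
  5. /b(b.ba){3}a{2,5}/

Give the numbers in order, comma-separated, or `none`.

4

1 → no match
2 → no match
3 → no match
4 → match
5 → no match — must end with `a`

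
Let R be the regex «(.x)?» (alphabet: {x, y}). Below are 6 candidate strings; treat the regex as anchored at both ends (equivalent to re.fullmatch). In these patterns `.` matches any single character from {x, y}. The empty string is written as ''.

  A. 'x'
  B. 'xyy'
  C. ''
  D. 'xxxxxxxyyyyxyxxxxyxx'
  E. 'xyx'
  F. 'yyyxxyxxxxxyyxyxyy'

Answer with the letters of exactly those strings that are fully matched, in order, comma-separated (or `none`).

A → no match
B → no match
C → match
D → no match
E → no match
F → no match

C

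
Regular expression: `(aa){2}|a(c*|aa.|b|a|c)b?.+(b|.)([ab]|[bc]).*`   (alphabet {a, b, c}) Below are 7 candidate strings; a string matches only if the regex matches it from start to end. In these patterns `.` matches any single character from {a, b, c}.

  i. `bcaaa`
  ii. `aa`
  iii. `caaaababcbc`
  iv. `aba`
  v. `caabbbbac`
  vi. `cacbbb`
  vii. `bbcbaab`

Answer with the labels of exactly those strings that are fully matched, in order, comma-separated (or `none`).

none

i. `bcaaa` → no match
ii. `aa` → no match
iii. `caaaababcbc` → no match
iv. `aba` → no match
v. `caabbbbac` → no match
vi. `cacbbb` → no match
vii. `bbcbaab` → no match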